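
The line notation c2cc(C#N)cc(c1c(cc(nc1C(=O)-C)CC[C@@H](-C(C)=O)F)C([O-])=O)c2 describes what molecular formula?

C20H16FN2O4-

Heavy atoms from the SMILES: 20 C, 1 F, 2 N, 4 O.
Implicit hydrogens by atom environment:
  6 × C (aromatic): no H
  5 × C (aromatic): 1 H each → 5
  4 × C: no H
  3 × O: no H
  2 × C: 3 H each → 6
  2 × C: 2 H each → 4
  1 × C: 1 H
  1 × F: no H
  1 × N (aromatic): no H
  1 × N: no H
  1 × O (charge -1): no H
  Total hydrogens = 16.
Net charge -1.
Molecular formula: C20H16FN2O4-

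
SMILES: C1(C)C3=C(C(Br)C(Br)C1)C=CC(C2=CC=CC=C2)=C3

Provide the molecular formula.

Heavy atoms from the SMILES: 2 Br, 17 C.
Implicit hydrogens by atom environment:
  8 × C (aromatic): 1 H each → 8
  4 × C (aromatic): no H
  3 × C: 1 H each → 3
  2 × Br: no H
  1 × C: 3 H
  1 × C: 2 H
  Total hydrogens = 16.
Molecular formula: C17H16Br2

C17H16Br2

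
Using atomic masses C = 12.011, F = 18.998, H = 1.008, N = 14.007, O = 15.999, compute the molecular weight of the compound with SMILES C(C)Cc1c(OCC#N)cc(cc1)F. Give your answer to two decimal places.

Molecular formula: C11H12FNO.
M = 11×12.011 + 1×18.998 + 12×1.008 + 1×14.007 + 1×15.999 = 193.22 g/mol.

193.22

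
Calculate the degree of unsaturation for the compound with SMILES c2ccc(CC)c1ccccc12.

Molecular formula from the SMILES: C12H12.
DoU = (2C + 2 + N − H − X)/2 = (2·12 + 2 + 0 − 12 − 0)/2 = 14/2 = 7.
(Structurally: 2 ring(s) + 5 π bond(s) = 7.)

7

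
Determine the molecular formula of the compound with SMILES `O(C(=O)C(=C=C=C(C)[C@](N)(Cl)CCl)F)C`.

Heavy atoms from the SMILES: 9 C, 2 Cl, 1 F, 1 N, 2 O.
Implicit hydrogens by atom environment:
  6 × C: no H
  2 × C: 3 H each → 6
  2 × Cl: no H
  2 × O: no H
  1 × C: 2 H
  1 × F: no H
  1 × N: 2 H
  Total hydrogens = 10.
Molecular formula: C9H10Cl2FNO2

C9H10Cl2FNO2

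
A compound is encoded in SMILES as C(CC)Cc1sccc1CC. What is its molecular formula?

C10H16S

Heavy atoms from the SMILES: 10 C, 1 S.
Implicit hydrogens by atom environment:
  4 × C: 2 H each → 8
  2 × C: 3 H each → 6
  2 × C (aromatic): 1 H each → 2
  2 × C (aromatic): no H
  1 × S (aromatic): no H
  Total hydrogens = 16.
Molecular formula: C10H16S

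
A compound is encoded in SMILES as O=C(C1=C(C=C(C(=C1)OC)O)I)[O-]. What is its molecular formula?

Heavy atoms from the SMILES: 8 C, 1 I, 4 O.
Implicit hydrogens by atom environment:
  4 × C (aromatic): no H
  2 × C (aromatic): 1 H each → 2
  2 × O: no H
  1 × C: 3 H
  1 × C: no H
  1 × I: no H
  1 × O: 1 H
  1 × O (charge -1): no H
  Total hydrogens = 6.
Net charge -1.
Molecular formula: C8H6IO4-

C8H6IO4-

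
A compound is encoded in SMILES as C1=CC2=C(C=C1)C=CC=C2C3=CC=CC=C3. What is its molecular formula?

Heavy atoms from the SMILES: 16 C.
Implicit hydrogens by atom environment:
  12 × C (aromatic): 1 H each → 12
  4 × C (aromatic): no H
  Total hydrogens = 12.
Molecular formula: C16H12

C16H12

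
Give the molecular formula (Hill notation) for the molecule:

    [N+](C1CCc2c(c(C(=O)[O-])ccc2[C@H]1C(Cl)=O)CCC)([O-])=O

Heavy atoms from the SMILES: 15 C, 1 Cl, 1 N, 5 O.
Implicit hydrogens by atom environment:
  4 × C: 2 H each → 8
  4 × C (aromatic): no H
  3 × O: no H
  2 × C (aromatic): 1 H each → 2
  2 × C: 1 H each → 2
  2 × C: no H
  2 × O (charge -1): no H
  1 × C: 3 H
  1 × Cl: no H
  1 × N (charge +1): no H
  Total hydrogens = 15.
Net charge -1.
Molecular formula: C15H15ClNO5-

C15H15ClNO5-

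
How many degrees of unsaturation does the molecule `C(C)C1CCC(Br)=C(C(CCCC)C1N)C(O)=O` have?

Molecular formula from the SMILES: C14H24BrNO2.
DoU = (2C + 2 + N − H − X)/2 = (2·14 + 2 + 1 − 24 − 1)/2 = 6/2 = 3.
(Structurally: 1 ring(s) + 2 π bond(s) = 3.)

3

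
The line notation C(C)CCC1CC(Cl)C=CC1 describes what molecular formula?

Heavy atoms from the SMILES: 10 C, 1 Cl.
Implicit hydrogens by atom environment:
  5 × C: 2 H each → 10
  4 × C: 1 H each → 4
  1 × C: 3 H
  1 × Cl: no H
  Total hydrogens = 17.
Molecular formula: C10H17Cl

C10H17Cl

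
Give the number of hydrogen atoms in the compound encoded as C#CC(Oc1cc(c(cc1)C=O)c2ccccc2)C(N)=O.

Hydrogens are implicit in SMILES; fill each atom to its normal valence:
  8 × C (aromatic): 1 H each → 8
  4 × C (aromatic): no H
  3 × C: 1 H each → 3
  3 × O: no H
  2 × C: no H
  1 × N: 2 H
  Total hydrogens = 13.

13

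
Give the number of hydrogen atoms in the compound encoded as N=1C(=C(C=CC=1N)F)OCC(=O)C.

Hydrogens are implicit in SMILES; fill each atom to its normal valence:
  3 × C (aromatic): no H
  2 × C (aromatic): 1 H each → 2
  2 × O: no H
  1 × C: 3 H
  1 × C: 2 H
  1 × C: no H
  1 × F: no H
  1 × N: 2 H
  1 × N (aromatic): no H
  Total hydrogens = 9.

9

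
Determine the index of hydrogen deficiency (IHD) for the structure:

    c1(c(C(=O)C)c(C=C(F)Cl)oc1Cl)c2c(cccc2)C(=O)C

Molecular formula from the SMILES: C16H11Cl2FO3.
DoU = (2C + 2 + N − H − X)/2 = (2·16 + 2 + 0 − 11 − 3)/2 = 20/2 = 10.
(Structurally: 2 ring(s) + 8 π bond(s) = 10.)

10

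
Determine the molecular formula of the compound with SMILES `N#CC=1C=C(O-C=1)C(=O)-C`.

Heavy atoms from the SMILES: 7 C, 1 N, 2 O.
Implicit hydrogens by atom environment:
  2 × C (aromatic): 1 H each → 2
  2 × C (aromatic): no H
  2 × C: no H
  1 × C: 3 H
  1 × N: no H
  1 × O (aromatic): no H
  1 × O: no H
  Total hydrogens = 5.
Molecular formula: C7H5NO2

C7H5NO2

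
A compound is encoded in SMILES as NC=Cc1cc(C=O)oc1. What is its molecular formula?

C7H7NO2

Heavy atoms from the SMILES: 7 C, 1 N, 2 O.
Implicit hydrogens by atom environment:
  3 × C: 1 H each → 3
  2 × C (aromatic): 1 H each → 2
  2 × C (aromatic): no H
  1 × N: 2 H
  1 × O (aromatic): no H
  1 × O: no H
  Total hydrogens = 7.
Molecular formula: C7H7NO2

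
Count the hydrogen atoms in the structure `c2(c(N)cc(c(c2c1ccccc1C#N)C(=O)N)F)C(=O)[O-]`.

Hydrogens are implicit in SMILES; fill each atom to its normal valence:
  7 × C (aromatic): no H
  5 × C (aromatic): 1 H each → 5
  3 × C: no H
  2 × N: 2 H each → 4
  2 × O: no H
  1 × F: no H
  1 × N: no H
  1 × O (charge -1): no H
  Total hydrogens = 9.

9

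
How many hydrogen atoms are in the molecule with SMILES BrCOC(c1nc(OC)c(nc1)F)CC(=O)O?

10

Hydrogens are implicit in SMILES; fill each atom to its normal valence:
  3 × C (aromatic): no H
  3 × O: no H
  2 × C: 2 H each → 4
  2 × N (aromatic): no H
  1 × Br: no H
  1 × C: 3 H
  1 × C (aromatic): 1 H
  1 × C: 1 H
  1 × C: no H
  1 × F: no H
  1 × O: 1 H
  Total hydrogens = 10.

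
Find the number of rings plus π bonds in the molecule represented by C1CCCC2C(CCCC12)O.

2

Molecular formula from the SMILES: C10H18O.
DoU = (2C + 2 + N − H − X)/2 = (2·10 + 2 + 0 − 18 − 0)/2 = 4/2 = 2.
(Structurally: 2 ring(s) + 0 π bond(s) = 2.)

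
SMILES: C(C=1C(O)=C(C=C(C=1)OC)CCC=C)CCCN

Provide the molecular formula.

C15H23NO2

Heavy atoms from the SMILES: 15 C, 1 N, 2 O.
Implicit hydrogens by atom environment:
  7 × C: 2 H each → 14
  4 × C (aromatic): no H
  2 × C (aromatic): 1 H each → 2
  1 × C: 3 H
  1 × C: 1 H
  1 × N: 2 H
  1 × O: 1 H
  1 × O: no H
  Total hydrogens = 23.
Molecular formula: C15H23NO2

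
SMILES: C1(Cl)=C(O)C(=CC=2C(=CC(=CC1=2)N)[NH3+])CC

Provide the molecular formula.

Heavy atoms from the SMILES: 12 C, 1 Cl, 2 N, 1 O.
Implicit hydrogens by atom environment:
  7 × C (aromatic): no H
  3 × C (aromatic): 1 H each → 3
  1 × C: 3 H
  1 × C: 2 H
  1 × Cl: no H
  1 × N (charge +1): 3 H
  1 × N: 2 H
  1 × O: 1 H
  Total hydrogens = 14.
Net charge +1.
Molecular formula: C12H14ClN2O+

C12H14ClN2O+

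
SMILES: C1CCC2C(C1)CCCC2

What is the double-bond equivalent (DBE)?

Molecular formula from the SMILES: C10H18.
DoU = (2C + 2 + N − H − X)/2 = (2·10 + 2 + 0 − 18 − 0)/2 = 4/2 = 2.
(Structurally: 2 ring(s) + 0 π bond(s) = 2.)

2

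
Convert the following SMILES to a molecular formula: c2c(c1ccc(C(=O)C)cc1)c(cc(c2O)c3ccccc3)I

Heavy atoms from the SMILES: 20 C, 1 I, 2 O.
Implicit hydrogens by atom environment:
  11 × C (aromatic): 1 H each → 11
  7 × C (aromatic): no H
  1 × C: 3 H
  1 × C: no H
  1 × I: no H
  1 × O: 1 H
  1 × O: no H
  Total hydrogens = 15.
Molecular formula: C20H15IO2

C20H15IO2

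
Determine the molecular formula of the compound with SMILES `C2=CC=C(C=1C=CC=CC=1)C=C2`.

C12H10

Heavy atoms from the SMILES: 12 C.
Implicit hydrogens by atom environment:
  10 × C (aromatic): 1 H each → 10
  2 × C (aromatic): no H
  Total hydrogens = 10.
Molecular formula: C12H10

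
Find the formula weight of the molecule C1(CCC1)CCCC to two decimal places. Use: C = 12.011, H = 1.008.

Molecular formula: C8H16.
M = 8×12.011 + 16×1.008 = 112.22 g/mol.

112.22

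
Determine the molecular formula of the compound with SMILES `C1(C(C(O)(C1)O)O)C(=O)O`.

Heavy atoms from the SMILES: 5 C, 5 O.
Implicit hydrogens by atom environment:
  4 × O: 1 H each → 4
  2 × C: 1 H each → 2
  2 × C: no H
  1 × C: 2 H
  1 × O: no H
  Total hydrogens = 8.
Molecular formula: C5H8O5

C5H8O5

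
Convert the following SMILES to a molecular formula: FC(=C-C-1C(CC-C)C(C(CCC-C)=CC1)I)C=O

Heavy atoms from the SMILES: 16 C, 1 F, 1 I, 1 O.
Implicit hydrogens by atom environment:
  6 × C: 2 H each → 12
  6 × C: 1 H each → 6
  2 × C: 3 H each → 6
  2 × C: no H
  1 × F: no H
  1 × I: no H
  1 × O: no H
  Total hydrogens = 24.
Molecular formula: C16H24FIO

C16H24FIO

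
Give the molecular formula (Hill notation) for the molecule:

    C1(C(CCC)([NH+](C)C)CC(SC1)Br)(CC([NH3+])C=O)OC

[C14H29BrN2O2S]2+

Heavy atoms from the SMILES: 1 Br, 14 C, 2 N, 2 O, 1 S.
Implicit hydrogens by atom environment:
  5 × C: 2 H each → 10
  4 × C: 3 H each → 12
  3 × C: 1 H each → 3
  2 × C: no H
  2 × O: no H
  1 × Br: no H
  1 × N (charge +1): 3 H
  1 × N (charge +1): 1 H
  1 × S: no H
  Total hydrogens = 29.
Net charge +2.
Molecular formula: [C14H29BrN2O2S]2+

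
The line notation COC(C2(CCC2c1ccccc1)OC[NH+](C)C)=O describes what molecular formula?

C15H22NO3+

Heavy atoms from the SMILES: 15 C, 1 N, 3 O.
Implicit hydrogens by atom environment:
  5 × C (aromatic): 1 H each → 5
  3 × C: 3 H each → 9
  3 × C: 2 H each → 6
  3 × O: no H
  2 × C: no H
  1 × C: 1 H
  1 × C (aromatic): no H
  1 × N (charge +1): 1 H
  Total hydrogens = 22.
Net charge +1.
Molecular formula: C15H22NO3+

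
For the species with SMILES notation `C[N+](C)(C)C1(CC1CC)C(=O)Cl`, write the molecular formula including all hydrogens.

Heavy atoms from the SMILES: 9 C, 1 Cl, 1 N, 1 O.
Implicit hydrogens by atom environment:
  4 × C: 3 H each → 12
  2 × C: 2 H each → 4
  2 × C: no H
  1 × C: 1 H
  1 × Cl: no H
  1 × N (charge +1): no H
  1 × O: no H
  Total hydrogens = 17.
Net charge +1.
Molecular formula: C9H17ClNO+

C9H17ClNO+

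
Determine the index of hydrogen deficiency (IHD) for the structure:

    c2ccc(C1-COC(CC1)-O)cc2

5

Molecular formula from the SMILES: C11H14O2.
DoU = (2C + 2 + N − H − X)/2 = (2·11 + 2 + 0 − 14 − 0)/2 = 10/2 = 5.
(Structurally: 2 ring(s) + 3 π bond(s) = 5.)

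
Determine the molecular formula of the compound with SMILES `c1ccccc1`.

Heavy atoms from the SMILES: 6 C.
Implicit hydrogens by atom environment:
  6 × C (aromatic): 1 H each → 6
  Total hydrogens = 6.
Molecular formula: C6H6

C6H6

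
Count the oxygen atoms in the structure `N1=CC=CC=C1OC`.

The symbol for oxygen appears 1 time in the SMILES.

1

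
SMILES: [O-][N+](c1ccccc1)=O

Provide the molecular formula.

C6H5NO2

Heavy atoms from the SMILES: 6 C, 1 N, 2 O.
Implicit hydrogens by atom environment:
  5 × C (aromatic): 1 H each → 5
  1 × C (aromatic): no H
  1 × N (charge +1): no H
  1 × O: no H
  1 × O (charge -1): no H
  Total hydrogens = 5.
Molecular formula: C6H5NO2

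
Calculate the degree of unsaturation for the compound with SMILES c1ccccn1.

4

Molecular formula from the SMILES: C5H5N.
DoU = (2C + 2 + N − H − X)/2 = (2·5 + 2 + 1 − 5 − 0)/2 = 8/2 = 4.
(Structurally: 1 ring(s) + 3 π bond(s) = 4.)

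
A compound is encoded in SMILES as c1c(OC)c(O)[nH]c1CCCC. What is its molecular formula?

C9H15NO2

Heavy atoms from the SMILES: 9 C, 1 N, 2 O.
Implicit hydrogens by atom environment:
  3 × C: 2 H each → 6
  3 × C (aromatic): no H
  2 × C: 3 H each → 6
  1 × C (aromatic): 1 H
  1 × N (aromatic): 1 H
  1 × O: 1 H
  1 × O: no H
  Total hydrogens = 15.
Molecular formula: C9H15NO2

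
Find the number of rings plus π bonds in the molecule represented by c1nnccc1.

Molecular formula from the SMILES: C4H4N2.
DoU = (2C + 2 + N − H − X)/2 = (2·4 + 2 + 2 − 4 − 0)/2 = 8/2 = 4.
(Structurally: 1 ring(s) + 3 π bond(s) = 4.)

4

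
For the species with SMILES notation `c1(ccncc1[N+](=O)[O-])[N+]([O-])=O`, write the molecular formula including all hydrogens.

Heavy atoms from the SMILES: 5 C, 3 N, 4 O.
Implicit hydrogens by atom environment:
  3 × C (aromatic): 1 H each → 3
  2 × C (aromatic): no H
  2 × N (charge +1): no H
  2 × O: no H
  2 × O (charge -1): no H
  1 × N (aromatic): no H
  Total hydrogens = 3.
Molecular formula: C5H3N3O4

C5H3N3O4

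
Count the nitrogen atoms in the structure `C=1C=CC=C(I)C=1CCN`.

1

The symbol for nitrogen appears 1 time in the SMILES.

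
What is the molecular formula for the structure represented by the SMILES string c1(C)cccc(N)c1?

Heavy atoms from the SMILES: 7 C, 1 N.
Implicit hydrogens by atom environment:
  4 × C (aromatic): 1 H each → 4
  2 × C (aromatic): no H
  1 × C: 3 H
  1 × N: 2 H
  Total hydrogens = 9.
Molecular formula: C7H9N

C7H9N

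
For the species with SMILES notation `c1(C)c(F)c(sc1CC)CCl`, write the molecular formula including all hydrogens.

Heavy atoms from the SMILES: 8 C, 1 Cl, 1 F, 1 S.
Implicit hydrogens by atom environment:
  4 × C (aromatic): no H
  2 × C: 3 H each → 6
  2 × C: 2 H each → 4
  1 × Cl: no H
  1 × F: no H
  1 × S (aromatic): no H
  Total hydrogens = 10.
Molecular formula: C8H10ClFS

C8H10ClFS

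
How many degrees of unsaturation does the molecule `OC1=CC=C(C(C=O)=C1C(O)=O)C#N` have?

Molecular formula from the SMILES: C9H5NO4.
DoU = (2C + 2 + N − H − X)/2 = (2·9 + 2 + 1 − 5 − 0)/2 = 16/2 = 8.
(Structurally: 1 ring(s) + 7 π bond(s) = 8.)

8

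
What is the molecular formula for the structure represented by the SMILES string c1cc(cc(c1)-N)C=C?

C8H9N

Heavy atoms from the SMILES: 8 C, 1 N.
Implicit hydrogens by atom environment:
  4 × C (aromatic): 1 H each → 4
  2 × C (aromatic): no H
  1 × C: 2 H
  1 × C: 1 H
  1 × N: 2 H
  Total hydrogens = 9.
Molecular formula: C8H9N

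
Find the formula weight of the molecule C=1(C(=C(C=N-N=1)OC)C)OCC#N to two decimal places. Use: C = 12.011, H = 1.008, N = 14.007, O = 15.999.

179.18

Molecular formula: C8H9N3O2.
M = 8×12.011 + 9×1.008 + 3×14.007 + 2×15.999 = 179.18 g/mol.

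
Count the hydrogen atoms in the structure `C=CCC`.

8

Hydrogens are implicit in SMILES; fill each atom to its normal valence:
  2 × C: 2 H each → 4
  1 × C: 3 H
  1 × C: 1 H
  Total hydrogens = 8.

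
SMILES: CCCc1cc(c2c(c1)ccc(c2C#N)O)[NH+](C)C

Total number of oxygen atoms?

The symbol for oxygen appears 1 time in the SMILES.

1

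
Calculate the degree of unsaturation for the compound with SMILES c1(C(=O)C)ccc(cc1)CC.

Molecular formula from the SMILES: C10H12O.
DoU = (2C + 2 + N − H − X)/2 = (2·10 + 2 + 0 − 12 − 0)/2 = 10/2 = 5.
(Structurally: 1 ring(s) + 4 π bond(s) = 5.)

5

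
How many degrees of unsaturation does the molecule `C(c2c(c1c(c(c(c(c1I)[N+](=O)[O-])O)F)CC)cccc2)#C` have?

11

Molecular formula from the SMILES: C16H11FINO3.
DoU = (2C + 2 + N − H − X)/2 = (2·16 + 2 + 1 − 11 − 2)/2 = 22/2 = 11.
(Structurally: 2 ring(s) + 9 π bond(s) = 11.)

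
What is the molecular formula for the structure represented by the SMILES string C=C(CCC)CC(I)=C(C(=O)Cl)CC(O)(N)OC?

Heavy atoms from the SMILES: 12 C, 1 Cl, 1 I, 1 N, 3 O.
Implicit hydrogens by atom environment:
  5 × C: 2 H each → 10
  5 × C: no H
  2 × C: 3 H each → 6
  2 × O: no H
  1 × Cl: no H
  1 × I: no H
  1 × N: 2 H
  1 × O: 1 H
  Total hydrogens = 19.
Molecular formula: C12H19ClINO3

C12H19ClINO3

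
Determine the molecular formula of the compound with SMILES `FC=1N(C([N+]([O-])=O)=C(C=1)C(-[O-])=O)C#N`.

Heavy atoms from the SMILES: 6 C, 1 F, 3 N, 4 O.
Implicit hydrogens by atom environment:
  3 × C (aromatic): no H
  2 × C: no H
  2 × O: no H
  2 × O (charge -1): no H
  1 × C (aromatic): 1 H
  1 × F: no H
  1 × N (aromatic): no H
  1 × N: no H
  1 × N (charge +1): no H
  Total hydrogens = 1.
Net charge -1.
Molecular formula: C6HFN3O4-

C6HFN3O4-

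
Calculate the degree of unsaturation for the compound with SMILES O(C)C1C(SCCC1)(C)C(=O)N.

Molecular formula from the SMILES: C8H15NO2S.
DoU = (2C + 2 + N − H − X)/2 = (2·8 + 2 + 1 − 15 − 0)/2 = 4/2 = 2.
(Structurally: 1 ring(s) + 1 π bond(s) = 2.)

2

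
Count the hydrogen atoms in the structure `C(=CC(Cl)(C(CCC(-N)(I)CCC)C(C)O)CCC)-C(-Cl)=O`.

Hydrogens are implicit in SMILES; fill each atom to its normal valence:
  6 × C: 2 H each → 12
  4 × C: 1 H each → 4
  3 × C: 3 H each → 9
  3 × C: no H
  2 × Cl: no H
  1 × I: no H
  1 × N: 2 H
  1 × O: 1 H
  1 × O: no H
  Total hydrogens = 28.

28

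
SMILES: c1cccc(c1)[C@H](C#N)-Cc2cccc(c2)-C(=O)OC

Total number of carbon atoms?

17

The symbol for carbon appears 17 times in the SMILES. Lowercase c denotes aromatic carbon and counts toward C.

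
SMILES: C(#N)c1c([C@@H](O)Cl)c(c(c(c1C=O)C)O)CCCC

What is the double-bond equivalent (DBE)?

7

Molecular formula from the SMILES: C14H16ClNO3.
DoU = (2C + 2 + N − H − X)/2 = (2·14 + 2 + 1 − 16 − 1)/2 = 14/2 = 7.
(Structurally: 1 ring(s) + 6 π bond(s) = 7.)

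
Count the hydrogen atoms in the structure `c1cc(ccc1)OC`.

Hydrogens are implicit in SMILES; fill each atom to its normal valence:
  5 × C (aromatic): 1 H each → 5
  1 × C: 3 H
  1 × C (aromatic): no H
  1 × O: no H
  Total hydrogens = 8.

8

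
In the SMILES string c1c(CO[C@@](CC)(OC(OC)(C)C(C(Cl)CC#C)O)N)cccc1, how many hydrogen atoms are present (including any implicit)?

Hydrogens are implicit in SMILES; fill each atom to its normal valence:
  5 × C (aromatic): 1 H each → 5
  3 × C: 3 H each → 9
  3 × C: 2 H each → 6
  3 × C: 1 H each → 3
  3 × C: no H
  3 × O: no H
  1 × C (aromatic): no H
  1 × Cl: no H
  1 × N: 2 H
  1 × O: 1 H
  Total hydrogens = 26.

26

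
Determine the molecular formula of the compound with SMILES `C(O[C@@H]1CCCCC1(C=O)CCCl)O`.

C10H17ClO3

Heavy atoms from the SMILES: 10 C, 1 Cl, 3 O.
Implicit hydrogens by atom environment:
  7 × C: 2 H each → 14
  2 × C: 1 H each → 2
  2 × O: no H
  1 × C: no H
  1 × Cl: no H
  1 × O: 1 H
  Total hydrogens = 17.
Molecular formula: C10H17ClO3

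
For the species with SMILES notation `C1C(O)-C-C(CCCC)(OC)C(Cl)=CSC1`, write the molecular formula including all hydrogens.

Heavy atoms from the SMILES: 12 C, 1 Cl, 2 O, 1 S.
Implicit hydrogens by atom environment:
  6 × C: 2 H each → 12
  2 × C: 3 H each → 6
  2 × C: 1 H each → 2
  2 × C: no H
  1 × Cl: no H
  1 × O: 1 H
  1 × O: no H
  1 × S: no H
  Total hydrogens = 21.
Molecular formula: C12H21ClO2S

C12H21ClO2S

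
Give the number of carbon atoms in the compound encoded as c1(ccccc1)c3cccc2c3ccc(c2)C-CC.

The symbol for carbon appears 19 times in the SMILES. Lowercase c denotes aromatic carbon and counts toward C.

19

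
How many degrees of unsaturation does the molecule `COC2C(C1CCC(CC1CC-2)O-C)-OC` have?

2

Molecular formula from the SMILES: C13H24O3.
DoU = (2C + 2 + N − H − X)/2 = (2·13 + 2 + 0 − 24 − 0)/2 = 4/2 = 2.
(Structurally: 2 ring(s) + 0 π bond(s) = 2.)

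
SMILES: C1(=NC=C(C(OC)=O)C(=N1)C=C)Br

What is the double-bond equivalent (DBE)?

6

Molecular formula from the SMILES: C8H7BrN2O2.
DoU = (2C + 2 + N − H − X)/2 = (2·8 + 2 + 2 − 7 − 1)/2 = 12/2 = 6.
(Structurally: 1 ring(s) + 5 π bond(s) = 6.)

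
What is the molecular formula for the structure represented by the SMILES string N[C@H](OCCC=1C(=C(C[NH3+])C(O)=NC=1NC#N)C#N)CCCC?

Heavy atoms from the SMILES: 15 C, 6 N, 2 O.
Implicit hydrogens by atom environment:
  6 × C: 2 H each → 12
  5 × C (aromatic): no H
  2 × C: no H
  2 × N: no H
  1 × C: 3 H
  1 × C: 1 H
  1 × N (charge +1): 3 H
  1 × N: 2 H
  1 × N: 1 H
  1 × N (aromatic): no H
  1 × O: 1 H
  1 × O: no H
  Total hydrogens = 23.
Net charge +1.
Molecular formula: C15H23N6O2+

C15H23N6O2+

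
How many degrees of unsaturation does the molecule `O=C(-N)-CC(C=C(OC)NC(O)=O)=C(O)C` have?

Molecular formula from the SMILES: C9H14N2O5.
DoU = (2C + 2 + N − H − X)/2 = (2·9 + 2 + 2 − 14 − 0)/2 = 8/2 = 4.
(Structurally: 0 ring(s) + 4 π bond(s) = 4.)

4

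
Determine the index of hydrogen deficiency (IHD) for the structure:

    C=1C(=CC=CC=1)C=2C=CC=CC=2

8

Molecular formula from the SMILES: C12H10.
DoU = (2C + 2 + N − H − X)/2 = (2·12 + 2 + 0 − 10 − 0)/2 = 16/2 = 8.
(Structurally: 2 ring(s) + 6 π bond(s) = 8.)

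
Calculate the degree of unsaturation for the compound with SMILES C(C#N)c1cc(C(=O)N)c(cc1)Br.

7

Molecular formula from the SMILES: C9H7BrN2O.
DoU = (2C + 2 + N − H − X)/2 = (2·9 + 2 + 2 − 7 − 1)/2 = 14/2 = 7.
(Structurally: 1 ring(s) + 6 π bond(s) = 7.)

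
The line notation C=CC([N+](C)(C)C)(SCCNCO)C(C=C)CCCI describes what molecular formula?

C15H30IN2OS+

Heavy atoms from the SMILES: 15 C, 1 I, 2 N, 1 O, 1 S.
Implicit hydrogens by atom environment:
  8 × C: 2 H each → 16
  3 × C: 3 H each → 9
  3 × C: 1 H each → 3
  1 × C: no H
  1 × I: no H
  1 × N: 1 H
  1 × N (charge +1): no H
  1 × O: 1 H
  1 × S: no H
  Total hydrogens = 30.
Net charge +1.
Molecular formula: C15H30IN2OS+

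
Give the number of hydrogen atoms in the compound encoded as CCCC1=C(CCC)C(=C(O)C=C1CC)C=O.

Hydrogens are implicit in SMILES; fill each atom to its normal valence:
  5 × C: 2 H each → 10
  5 × C (aromatic): no H
  3 × C: 3 H each → 9
  1 × C (aromatic): 1 H
  1 × C: 1 H
  1 × O: 1 H
  1 × O: no H
  Total hydrogens = 22.

22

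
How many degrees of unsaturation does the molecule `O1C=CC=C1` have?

Molecular formula from the SMILES: C4H4O.
DoU = (2C + 2 + N − H − X)/2 = (2·4 + 2 + 0 − 4 − 0)/2 = 6/2 = 3.
(Structurally: 1 ring(s) + 2 π bond(s) = 3.)

3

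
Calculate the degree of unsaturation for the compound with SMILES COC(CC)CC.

Molecular formula from the SMILES: C6H14O.
DoU = (2C + 2 + N − H − X)/2 = (2·6 + 2 + 0 − 14 − 0)/2 = 0/2 = 0.
(Structurally: 0 ring(s) + 0 π bond(s) = 0.)

0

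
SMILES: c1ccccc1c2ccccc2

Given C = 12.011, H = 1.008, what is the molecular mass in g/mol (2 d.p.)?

Molecular formula: C12H10.
M = 12×12.011 + 10×1.008 = 154.21 g/mol.

154.21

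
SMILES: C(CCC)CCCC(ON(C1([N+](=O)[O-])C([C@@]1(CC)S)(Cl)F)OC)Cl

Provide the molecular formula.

Heavy atoms from the SMILES: 14 C, 2 Cl, 1 F, 2 N, 4 O, 1 S.
Implicit hydrogens by atom environment:
  7 × C: 2 H each → 14
  3 × C: 3 H each → 9
  3 × C: no H
  3 × O: no H
  2 × Cl: no H
  1 × C: 1 H
  1 × F: no H
  1 × N (charge +1): no H
  1 × N: no H
  1 × O (charge -1): no H
  1 × S: 1 H
  Total hydrogens = 25.
Molecular formula: C14H25Cl2FN2O4S

C14H25Cl2FN2O4S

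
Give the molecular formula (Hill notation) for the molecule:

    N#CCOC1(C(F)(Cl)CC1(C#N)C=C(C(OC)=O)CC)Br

Heavy atoms from the SMILES: 1 Br, 13 C, 1 Cl, 1 F, 2 N, 3 O.
Implicit hydrogens by atom environment:
  7 × C: no H
  3 × C: 2 H each → 6
  3 × O: no H
  2 × C: 3 H each → 6
  2 × N: no H
  1 × Br: no H
  1 × C: 1 H
  1 × Cl: no H
  1 × F: no H
  Total hydrogens = 13.
Molecular formula: C13H13BrClFN2O3

C13H13BrClFN2O3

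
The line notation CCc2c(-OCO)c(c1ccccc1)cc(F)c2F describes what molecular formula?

Heavy atoms from the SMILES: 15 C, 2 F, 2 O.
Implicit hydrogens by atom environment:
  6 × C (aromatic): 1 H each → 6
  6 × C (aromatic): no H
  2 × C: 2 H each → 4
  2 × F: no H
  1 × C: 3 H
  1 × O: 1 H
  1 × O: no H
  Total hydrogens = 14.
Molecular formula: C15H14F2O2

C15H14F2O2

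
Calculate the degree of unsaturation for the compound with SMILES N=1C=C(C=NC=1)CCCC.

Molecular formula from the SMILES: C8H12N2.
DoU = (2C + 2 + N − H − X)/2 = (2·8 + 2 + 2 − 12 − 0)/2 = 8/2 = 4.
(Structurally: 1 ring(s) + 3 π bond(s) = 4.)

4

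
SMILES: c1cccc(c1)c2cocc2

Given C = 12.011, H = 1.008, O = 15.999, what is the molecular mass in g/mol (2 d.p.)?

144.17

Molecular formula: C10H8O.
M = 10×12.011 + 8×1.008 + 1×15.999 = 144.17 g/mol.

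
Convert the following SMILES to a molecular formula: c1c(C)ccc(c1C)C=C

C10H12

Heavy atoms from the SMILES: 10 C.
Implicit hydrogens by atom environment:
  3 × C (aromatic): 1 H each → 3
  3 × C (aromatic): no H
  2 × C: 3 H each → 6
  1 × C: 2 H
  1 × C: 1 H
  Total hydrogens = 12.
Molecular formula: C10H12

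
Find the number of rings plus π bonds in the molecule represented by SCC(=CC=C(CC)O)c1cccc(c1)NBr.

6

Molecular formula from the SMILES: C13H16BrNOS.
DoU = (2C + 2 + N − H − X)/2 = (2·13 + 2 + 1 − 16 − 1)/2 = 12/2 = 6.
(Structurally: 1 ring(s) + 5 π bond(s) = 6.)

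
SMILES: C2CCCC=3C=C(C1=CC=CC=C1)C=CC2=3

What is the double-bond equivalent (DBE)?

9

Molecular formula from the SMILES: C16H16.
DoU = (2C + 2 + N − H − X)/2 = (2·16 + 2 + 0 − 16 − 0)/2 = 18/2 = 9.
(Structurally: 3 ring(s) + 6 π bond(s) = 9.)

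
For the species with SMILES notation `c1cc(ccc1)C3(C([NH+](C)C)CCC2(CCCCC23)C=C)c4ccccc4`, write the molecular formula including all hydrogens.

Heavy atoms from the SMILES: 26 C, 1 N.
Implicit hydrogens by atom environment:
  10 × C (aromatic): 1 H each → 10
  7 × C: 2 H each → 14
  3 × C: 1 H each → 3
  2 × C: 3 H each → 6
  2 × C: no H
  2 × C (aromatic): no H
  1 × N (charge +1): 1 H
  Total hydrogens = 34.
Net charge +1.
Molecular formula: C26H34N+

C26H34N+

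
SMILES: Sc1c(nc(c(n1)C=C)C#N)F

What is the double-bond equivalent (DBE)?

Molecular formula from the SMILES: C7H4FN3S.
DoU = (2C + 2 + N − H − X)/2 = (2·7 + 2 + 3 − 4 − 1)/2 = 14/2 = 7.
(Structurally: 1 ring(s) + 6 π bond(s) = 7.)

7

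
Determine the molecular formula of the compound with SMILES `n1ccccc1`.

Heavy atoms from the SMILES: 5 C, 1 N.
Implicit hydrogens by atom environment:
  5 × C (aromatic): 1 H each → 5
  1 × N (aromatic): no H
  Total hydrogens = 5.
Molecular formula: C5H5N

C5H5N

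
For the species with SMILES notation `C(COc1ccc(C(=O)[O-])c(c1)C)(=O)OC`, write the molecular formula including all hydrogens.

Heavy atoms from the SMILES: 11 C, 5 O.
Implicit hydrogens by atom environment:
  4 × O: no H
  3 × C (aromatic): 1 H each → 3
  3 × C (aromatic): no H
  2 × C: 3 H each → 6
  2 × C: no H
  1 × C: 2 H
  1 × O (charge -1): no H
  Total hydrogens = 11.
Net charge -1.
Molecular formula: C11H11O5-

C11H11O5-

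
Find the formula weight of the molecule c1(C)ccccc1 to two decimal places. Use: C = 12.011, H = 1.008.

92.14

Molecular formula: C7H8.
M = 7×12.011 + 8×1.008 = 92.14 g/mol.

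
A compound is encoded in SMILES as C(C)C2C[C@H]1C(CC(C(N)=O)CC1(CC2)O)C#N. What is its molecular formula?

C14H22N2O2

Heavy atoms from the SMILES: 14 C, 2 N, 2 O.
Implicit hydrogens by atom environment:
  6 × C: 2 H each → 12
  4 × C: 1 H each → 4
  3 × C: no H
  1 × C: 3 H
  1 × N: 2 H
  1 × N: no H
  1 × O: 1 H
  1 × O: no H
  Total hydrogens = 22.
Molecular formula: C14H22N2O2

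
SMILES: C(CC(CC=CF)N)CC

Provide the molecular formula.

C8H16FN

Heavy atoms from the SMILES: 8 C, 1 F, 1 N.
Implicit hydrogens by atom environment:
  4 × C: 2 H each → 8
  3 × C: 1 H each → 3
  1 × C: 3 H
  1 × F: no H
  1 × N: 2 H
  Total hydrogens = 16.
Molecular formula: C8H16FN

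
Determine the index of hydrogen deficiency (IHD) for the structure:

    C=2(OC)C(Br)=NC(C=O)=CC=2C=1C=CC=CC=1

9

Molecular formula from the SMILES: C13H10BrNO2.
DoU = (2C + 2 + N − H − X)/2 = (2·13 + 2 + 1 − 10 − 1)/2 = 18/2 = 9.
(Structurally: 2 ring(s) + 7 π bond(s) = 9.)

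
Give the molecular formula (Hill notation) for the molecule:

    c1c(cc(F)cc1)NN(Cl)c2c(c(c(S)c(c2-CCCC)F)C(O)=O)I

Heavy atoms from the SMILES: 17 C, 1 Cl, 2 F, 1 I, 2 N, 2 O, 1 S.
Implicit hydrogens by atom environment:
  8 × C (aromatic): no H
  4 × C (aromatic): 1 H each → 4
  3 × C: 2 H each → 6
  2 × F: no H
  1 × C: 3 H
  1 × C: no H
  1 × Cl: no H
  1 × I: no H
  1 × N: 1 H
  1 × N: no H
  1 × O: 1 H
  1 × O: no H
  1 × S: 1 H
  Total hydrogens = 16.
Molecular formula: C17H16ClF2IN2O2S

C17H16ClF2IN2O2S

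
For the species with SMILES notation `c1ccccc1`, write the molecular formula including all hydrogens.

Heavy atoms from the SMILES: 6 C.
Implicit hydrogens by atom environment:
  6 × C (aromatic): 1 H each → 6
  Total hydrogens = 6.
Molecular formula: C6H6

C6H6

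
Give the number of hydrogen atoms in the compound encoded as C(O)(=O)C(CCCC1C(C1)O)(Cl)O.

Hydrogens are implicit in SMILES; fill each atom to its normal valence:
  4 × C: 2 H each → 8
  3 × O: 1 H each → 3
  2 × C: 1 H each → 2
  2 × C: no H
  1 × Cl: no H
  1 × O: no H
  Total hydrogens = 13.

13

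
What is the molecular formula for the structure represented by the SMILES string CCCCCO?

Heavy atoms from the SMILES: 5 C, 1 O.
Implicit hydrogens by atom environment:
  4 × C: 2 H each → 8
  1 × C: 3 H
  1 × O: 1 H
  Total hydrogens = 12.
Molecular formula: C5H12O

C5H12O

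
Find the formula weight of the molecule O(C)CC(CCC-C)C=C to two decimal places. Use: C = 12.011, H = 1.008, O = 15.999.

Molecular formula: C9H18O.
M = 9×12.011 + 18×1.008 + 1×15.999 = 142.24 g/mol.

142.24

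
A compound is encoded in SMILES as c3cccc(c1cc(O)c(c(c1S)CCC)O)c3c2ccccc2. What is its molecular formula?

Heavy atoms from the SMILES: 21 C, 2 O, 1 S.
Implicit hydrogens by atom environment:
  10 × C (aromatic): 1 H each → 10
  8 × C (aromatic): no H
  2 × C: 2 H each → 4
  2 × O: 1 H each → 2
  1 × C: 3 H
  1 × S: 1 H
  Total hydrogens = 20.
Molecular formula: C21H20O2S

C21H20O2S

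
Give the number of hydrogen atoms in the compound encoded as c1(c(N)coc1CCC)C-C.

15

Hydrogens are implicit in SMILES; fill each atom to its normal valence:
  3 × C: 2 H each → 6
  3 × C (aromatic): no H
  2 × C: 3 H each → 6
  1 × C (aromatic): 1 H
  1 × N: 2 H
  1 × O (aromatic): no H
  Total hydrogens = 15.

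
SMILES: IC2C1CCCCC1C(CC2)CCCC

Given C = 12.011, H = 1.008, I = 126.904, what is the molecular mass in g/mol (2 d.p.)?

Molecular formula: C14H25I.
M = 14×12.011 + 25×1.008 + 1×126.904 = 320.26 g/mol.

320.26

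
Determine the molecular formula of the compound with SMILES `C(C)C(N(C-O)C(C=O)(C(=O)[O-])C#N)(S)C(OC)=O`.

Heavy atoms from the SMILES: 10 C, 2 N, 6 O, 1 S.
Implicit hydrogens by atom environment:
  5 × C: no H
  4 × O: no H
  2 × C: 3 H each → 6
  2 × C: 2 H each → 4
  2 × N: no H
  1 × C: 1 H
  1 × O: 1 H
  1 × O (charge -1): no H
  1 × S: 1 H
  Total hydrogens = 13.
Net charge -1.
Molecular formula: C10H13N2O6S-

C10H13N2O6S-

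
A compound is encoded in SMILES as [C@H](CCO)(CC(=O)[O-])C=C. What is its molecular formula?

C7H11O3-

Heavy atoms from the SMILES: 7 C, 3 O.
Implicit hydrogens by atom environment:
  4 × C: 2 H each → 8
  2 × C: 1 H each → 2
  1 × C: no H
  1 × O: 1 H
  1 × O: no H
  1 × O (charge -1): no H
  Total hydrogens = 11.
Net charge -1.
Molecular formula: C7H11O3-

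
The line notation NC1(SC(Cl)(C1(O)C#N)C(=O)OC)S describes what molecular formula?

Heavy atoms from the SMILES: 6 C, 1 Cl, 2 N, 3 O, 2 S.
Implicit hydrogens by atom environment:
  5 × C: no H
  2 × O: no H
  1 × C: 3 H
  1 × Cl: no H
  1 × N: 2 H
  1 × N: no H
  1 × O: 1 H
  1 × S: 1 H
  1 × S: no H
  Total hydrogens = 7.
Molecular formula: C6H7ClN2O3S2

C6H7ClN2O3S2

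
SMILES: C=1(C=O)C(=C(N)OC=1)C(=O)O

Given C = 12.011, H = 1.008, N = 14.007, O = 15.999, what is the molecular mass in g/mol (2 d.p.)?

155.11

Molecular formula: C6H5NO4.
M = 6×12.011 + 5×1.008 + 1×14.007 + 4×15.999 = 155.11 g/mol.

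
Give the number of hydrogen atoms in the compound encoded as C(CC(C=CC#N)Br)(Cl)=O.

5

Hydrogens are implicit in SMILES; fill each atom to its normal valence:
  3 × C: 1 H each → 3
  2 × C: no H
  1 × Br: no H
  1 × C: 2 H
  1 × Cl: no H
  1 × N: no H
  1 × O: no H
  Total hydrogens = 5.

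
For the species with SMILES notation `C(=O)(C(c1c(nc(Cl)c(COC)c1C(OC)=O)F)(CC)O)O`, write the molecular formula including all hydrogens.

Heavy atoms from the SMILES: 13 C, 1 Cl, 1 F, 1 N, 6 O.
Implicit hydrogens by atom environment:
  5 × C (aromatic): no H
  4 × O: no H
  3 × C: 3 H each → 9
  3 × C: no H
  2 × C: 2 H each → 4
  2 × O: 1 H each → 2
  1 × Cl: no H
  1 × F: no H
  1 × N (aromatic): no H
  Total hydrogens = 15.
Molecular formula: C13H15ClFNO6

C13H15ClFNO6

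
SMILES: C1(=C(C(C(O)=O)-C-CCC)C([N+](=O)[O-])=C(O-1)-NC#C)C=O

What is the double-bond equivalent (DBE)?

8

Molecular formula from the SMILES: C13H14N2O6.
DoU = (2C + 2 + N − H − X)/2 = (2·13 + 2 + 2 − 14 − 0)/2 = 16/2 = 8.
(Structurally: 1 ring(s) + 7 π bond(s) = 8.)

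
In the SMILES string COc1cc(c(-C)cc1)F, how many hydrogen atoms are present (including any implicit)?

Hydrogens are implicit in SMILES; fill each atom to its normal valence:
  3 × C (aromatic): 1 H each → 3
  3 × C (aromatic): no H
  2 × C: 3 H each → 6
  1 × F: no H
  1 × O: no H
  Total hydrogens = 9.

9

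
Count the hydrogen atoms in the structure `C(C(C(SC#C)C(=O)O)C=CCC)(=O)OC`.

14

Hydrogens are implicit in SMILES; fill each atom to its normal valence:
  5 × C: 1 H each → 5
  3 × C: no H
  3 × O: no H
  2 × C: 3 H each → 6
  1 × C: 2 H
  1 × O: 1 H
  1 × S: no H
  Total hydrogens = 14.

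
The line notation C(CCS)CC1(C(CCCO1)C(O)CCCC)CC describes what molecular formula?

C16H32O2S

Heavy atoms from the SMILES: 16 C, 2 O, 1 S.
Implicit hydrogens by atom environment:
  11 × C: 2 H each → 22
  2 × C: 3 H each → 6
  2 × C: 1 H each → 2
  1 × C: no H
  1 × O: 1 H
  1 × O: no H
  1 × S: 1 H
  Total hydrogens = 32.
Molecular formula: C16H32O2S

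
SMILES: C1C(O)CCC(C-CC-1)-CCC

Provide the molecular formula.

Heavy atoms from the SMILES: 11 C, 1 O.
Implicit hydrogens by atom environment:
  8 × C: 2 H each → 16
  2 × C: 1 H each → 2
  1 × C: 3 H
  1 × O: 1 H
  Total hydrogens = 22.
Molecular formula: C11H22O

C11H22O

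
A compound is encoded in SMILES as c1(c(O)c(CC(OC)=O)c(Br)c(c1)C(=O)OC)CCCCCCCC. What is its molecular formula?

C19H27BrO5

Heavy atoms from the SMILES: 1 Br, 19 C, 5 O.
Implicit hydrogens by atom environment:
  8 × C: 2 H each → 16
  5 × C (aromatic): no H
  4 × O: no H
  3 × C: 3 H each → 9
  2 × C: no H
  1 × Br: no H
  1 × C (aromatic): 1 H
  1 × O: 1 H
  Total hydrogens = 27.
Molecular formula: C19H27BrO5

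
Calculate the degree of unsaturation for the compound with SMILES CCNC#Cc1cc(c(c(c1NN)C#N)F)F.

8

Molecular formula from the SMILES: C11H10F2N4.
DoU = (2C + 2 + N − H − X)/2 = (2·11 + 2 + 4 − 10 − 2)/2 = 16/2 = 8.
(Structurally: 1 ring(s) + 7 π bond(s) = 8.)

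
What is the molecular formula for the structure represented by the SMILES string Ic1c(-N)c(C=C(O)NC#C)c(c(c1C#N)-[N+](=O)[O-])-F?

Heavy atoms from the SMILES: 11 C, 1 F, 1 I, 4 N, 3 O.
Implicit hydrogens by atom environment:
  6 × C (aromatic): no H
  3 × C: no H
  2 × C: 1 H each → 2
  1 × F: no H
  1 × I: no H
  1 × N: 2 H
  1 × N: 1 H
  1 × N: no H
  1 × N (charge +1): no H
  1 × O: 1 H
  1 × O: no H
  1 × O (charge -1): no H
  Total hydrogens = 6.
Molecular formula: C11H6FIN4O3

C11H6FIN4O3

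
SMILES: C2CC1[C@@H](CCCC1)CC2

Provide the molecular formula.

Heavy atoms from the SMILES: 10 C.
Implicit hydrogens by atom environment:
  8 × C: 2 H each → 16
  2 × C: 1 H each → 2
  Total hydrogens = 18.
Molecular formula: C10H18

C10H18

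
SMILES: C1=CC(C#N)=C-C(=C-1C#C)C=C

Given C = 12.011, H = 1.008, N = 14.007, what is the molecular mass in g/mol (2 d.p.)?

Molecular formula: C11H7N.
M = 11×12.011 + 7×1.008 + 1×14.007 = 153.18 g/mol.

153.18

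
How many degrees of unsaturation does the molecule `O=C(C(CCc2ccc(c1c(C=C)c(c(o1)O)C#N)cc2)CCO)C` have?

11

Molecular formula from the SMILES: C20H21NO4.
DoU = (2C + 2 + N − H − X)/2 = (2·20 + 2 + 1 − 21 − 0)/2 = 22/2 = 11.
(Structurally: 2 ring(s) + 9 π bond(s) = 11.)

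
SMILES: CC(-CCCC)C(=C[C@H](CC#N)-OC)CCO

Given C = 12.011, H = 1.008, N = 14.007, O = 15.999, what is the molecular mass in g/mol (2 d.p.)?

Molecular formula: C14H25NO2.
M = 14×12.011 + 25×1.008 + 1×14.007 + 2×15.999 = 239.36 g/mol.

239.36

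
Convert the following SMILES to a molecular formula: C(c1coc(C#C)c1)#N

Heavy atoms from the SMILES: 7 C, 1 N, 1 O.
Implicit hydrogens by atom environment:
  2 × C (aromatic): 1 H each → 2
  2 × C (aromatic): no H
  2 × C: no H
  1 × C: 1 H
  1 × N: no H
  1 × O (aromatic): no H
  Total hydrogens = 3.
Molecular formula: C7H3NO

C7H3NO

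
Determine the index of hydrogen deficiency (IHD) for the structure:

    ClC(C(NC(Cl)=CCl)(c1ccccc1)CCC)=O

Molecular formula from the SMILES: C13H14Cl3NO.
DoU = (2C + 2 + N − H − X)/2 = (2·13 + 2 + 1 − 14 − 3)/2 = 12/2 = 6.
(Structurally: 1 ring(s) + 5 π bond(s) = 6.)

6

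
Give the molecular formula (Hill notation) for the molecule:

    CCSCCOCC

Heavy atoms from the SMILES: 6 C, 1 O, 1 S.
Implicit hydrogens by atom environment:
  4 × C: 2 H each → 8
  2 × C: 3 H each → 6
  1 × O: no H
  1 × S: no H
  Total hydrogens = 14.
Molecular formula: C6H14OS

C6H14OS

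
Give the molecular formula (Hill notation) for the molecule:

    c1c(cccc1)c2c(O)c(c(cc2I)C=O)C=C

Heavy atoms from the SMILES: 15 C, 1 I, 2 O.
Implicit hydrogens by atom environment:
  6 × C (aromatic): 1 H each → 6
  6 × C (aromatic): no H
  2 × C: 1 H each → 2
  1 × C: 2 H
  1 × I: no H
  1 × O: 1 H
  1 × O: no H
  Total hydrogens = 11.
Molecular formula: C15H11IO2

C15H11IO2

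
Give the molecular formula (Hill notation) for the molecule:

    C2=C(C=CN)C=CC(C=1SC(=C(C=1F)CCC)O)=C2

Heavy atoms from the SMILES: 15 C, 1 F, 1 N, 1 O, 1 S.
Implicit hydrogens by atom environment:
  6 × C (aromatic): no H
  4 × C (aromatic): 1 H each → 4
  2 × C: 2 H each → 4
  2 × C: 1 H each → 2
  1 × C: 3 H
  1 × F: no H
  1 × N: 2 H
  1 × O: 1 H
  1 × S (aromatic): no H
  Total hydrogens = 16.
Molecular formula: C15H16FNOS

C15H16FNOS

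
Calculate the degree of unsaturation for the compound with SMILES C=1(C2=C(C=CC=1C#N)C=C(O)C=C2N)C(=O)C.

Molecular formula from the SMILES: C13H10N2O2.
DoU = (2C + 2 + N − H − X)/2 = (2·13 + 2 + 2 − 10 − 0)/2 = 20/2 = 10.
(Structurally: 2 ring(s) + 8 π bond(s) = 10.)

10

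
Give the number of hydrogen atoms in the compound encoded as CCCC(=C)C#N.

9

Hydrogens are implicit in SMILES; fill each atom to its normal valence:
  3 × C: 2 H each → 6
  2 × C: no H
  1 × C: 3 H
  1 × N: no H
  Total hydrogens = 9.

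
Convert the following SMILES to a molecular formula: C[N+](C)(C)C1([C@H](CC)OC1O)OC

Heavy atoms from the SMILES: 9 C, 1 N, 3 O.
Implicit hydrogens by atom environment:
  5 × C: 3 H each → 15
  2 × C: 1 H each → 2
  2 × O: no H
  1 × C: 2 H
  1 × C: no H
  1 × N (charge +1): no H
  1 × O: 1 H
  Total hydrogens = 20.
Net charge +1.
Molecular formula: C9H20NO3+

C9H20NO3+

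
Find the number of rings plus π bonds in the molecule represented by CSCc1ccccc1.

Molecular formula from the SMILES: C8H10S.
DoU = (2C + 2 + N − H − X)/2 = (2·8 + 2 + 0 − 10 − 0)/2 = 8/2 = 4.
(Structurally: 1 ring(s) + 3 π bond(s) = 4.)

4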